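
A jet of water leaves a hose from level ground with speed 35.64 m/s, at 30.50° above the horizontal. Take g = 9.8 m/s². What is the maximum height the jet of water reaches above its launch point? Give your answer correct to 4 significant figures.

16.69 m

Vertical component of launch velocity: v_y = 35.64 sin 30.50° = 18.089 m/s.
At the highest point the vertical velocity is zero, so v_y² = 2 g h_max.
h_max = (18.089)² / (2 × 9.8) = 327.21 / 19.60 = 16.69 m.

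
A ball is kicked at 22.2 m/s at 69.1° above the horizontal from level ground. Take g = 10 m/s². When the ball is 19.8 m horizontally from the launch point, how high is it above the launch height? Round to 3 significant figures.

20.6 m

v_x = 22.2 cos 69.1° = 7.920 m/s, v_y0 = 22.2 sin 69.1° = 20.74 m/s.
Time to reach x = 19.8 m: t = x / v_x = 19.8 / 7.920 = 2.500 s.
y = v_y0 t − ½ g t² = 20.74×2.500 − 5.000×2.500² = 20.6 m.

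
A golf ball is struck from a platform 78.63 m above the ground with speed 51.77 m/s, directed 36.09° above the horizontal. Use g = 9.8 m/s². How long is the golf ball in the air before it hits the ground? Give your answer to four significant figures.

8.184 s

Vertical component: v_y = 51.77 sin 36.09° = 30.495 m/s.
Taking up as positive with launch at y = 78.63 m, landing at y = 0: 0 = 78.63 + 30.495 t − ½(9.8) t².
Solving 4.900 t² − 30.495 t − 78.63 = 0 gives t = [30.495 + √(30.495² + 4·4.900·78.63)] / 9.800 = 8.184 s.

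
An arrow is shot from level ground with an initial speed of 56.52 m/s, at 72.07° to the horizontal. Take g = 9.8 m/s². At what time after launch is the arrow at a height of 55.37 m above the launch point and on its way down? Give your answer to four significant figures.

9.824 s

v_y0 = 56.52 sin 72.07° = 53.775 m/s.
Set y = v_y0 t − ½ g t² = 55.37: 4.900 t² − 53.775 t + 55.37 = 0.
t = [53.775 ± √(2891.8 − 1085.3)] / 9.8 = (53.775 ± 42.503) / 9.8, giving t = 1.150 s or t = 9.824 s.
On the way down corresponds to the larger root: t = 9.824 s.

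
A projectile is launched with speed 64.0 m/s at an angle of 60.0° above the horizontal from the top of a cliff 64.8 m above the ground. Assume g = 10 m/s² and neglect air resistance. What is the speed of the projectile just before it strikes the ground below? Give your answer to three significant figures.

73.4 m/s

v_x = 64.0 cos 60.0° = 32.00 m/s is unchanged throughout.
For the vertical component, v_y² = v_y0² + 2 g h = (55.43)² + 2×10×64.8 = 4368, so |v_y| = 66.09 m/s.
Impact speed = √(v_x² + v_y²) = √(1024 + 4368) = 73.4 m/s.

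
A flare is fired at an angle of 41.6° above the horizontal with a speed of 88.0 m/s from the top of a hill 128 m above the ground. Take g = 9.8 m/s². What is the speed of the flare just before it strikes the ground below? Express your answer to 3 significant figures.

v_x = 88.0 cos 41.6° = 65.81 m/s is unchanged throughout.
For the vertical component, v_y² = v_y0² + 2 g h = (58.43)² + 2×9.8×128 = 5923, so |v_y| = 76.96 m/s.
Impact speed = √(v_x² + v_y²) = √(4331 + 5923) = 101 m/s.

101 m/s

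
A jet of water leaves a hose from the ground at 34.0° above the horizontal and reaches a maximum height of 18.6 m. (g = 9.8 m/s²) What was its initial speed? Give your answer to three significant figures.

At maximum height v_y = 0, so (v₀ sin θ)² = 2 g H.
v₀ sin 34.0° = √(2 × 9.8 × 18.6) = 19.09 m/s.
v₀ = 19.09 / sin 34.0° = 19.09 / 0.5592 = 34.1 m/s.

34.1 m/s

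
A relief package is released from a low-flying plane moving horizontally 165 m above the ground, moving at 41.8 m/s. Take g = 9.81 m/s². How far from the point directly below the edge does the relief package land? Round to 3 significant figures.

Initial vertical velocity is zero, so the fall time comes from h = ½ g t²: t = √(2 × 165 / 9.81) = 5.800 s.
Horizontal motion is uniform at 41.8 m/s, so x = 41.8 × 5.800 = 242 m.

242 m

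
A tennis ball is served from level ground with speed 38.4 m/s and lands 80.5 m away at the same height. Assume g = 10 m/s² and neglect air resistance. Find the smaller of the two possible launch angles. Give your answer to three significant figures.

16.5°

Level-ground range: R = v₀² sin(2θ)/g ⇒ sin 2θ = R g / v₀² = 80.5×10/38.4² = 0.5459.
2θ = arcsin(0.5459) = 33.09° or 180° − 33.09° = 146.91°.
So θ = 16.5° or θ = 73.5°.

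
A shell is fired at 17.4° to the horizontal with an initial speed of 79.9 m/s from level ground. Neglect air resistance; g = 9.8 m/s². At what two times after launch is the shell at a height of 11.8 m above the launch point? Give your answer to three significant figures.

v_y0 = 79.9 sin 17.4° = 23.89 m/s.
Set y = v_y0 t − ½ g t² = 11.8: 4.900 t² − 23.89 t + 11.8 = 0.
t = [23.89 ± √(570.7 − 231.3)] / 9.8 = (23.89 ± 18.42) / 9.8, giving t = 0.558 s or t = 4.32 s.
So the shell is at 11.8 m at t = 0.558 s (rising) and t = 4.32 s (falling).

0.558 s and 4.32 s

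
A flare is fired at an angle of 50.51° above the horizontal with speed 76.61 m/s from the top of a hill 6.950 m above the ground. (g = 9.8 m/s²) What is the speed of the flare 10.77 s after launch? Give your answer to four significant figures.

v_x = 76.61 cos 50.51° = 48.720 m/s (constant).
v_y(t) = 76.61 sin 50.51° − g t = 59.123 − 9.8 × 10.77 = -46.423 m/s.
Speed = √(v_x² + v_y²) = √(2373.6 + 2155.1) = 67.30 m/s.

67.30 m/s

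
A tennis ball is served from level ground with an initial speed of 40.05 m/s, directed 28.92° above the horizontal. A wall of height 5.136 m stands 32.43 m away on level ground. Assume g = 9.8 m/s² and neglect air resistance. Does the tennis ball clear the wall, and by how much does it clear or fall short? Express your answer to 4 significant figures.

Yes — it clears the wall by 8.588 m.

v_x = 40.05 cos 28.92° = 35.056 m/s; v_y0 = 40.05 sin 28.92° = 19.368 m/s.
Time to reach the wall: t = 32.43 / 35.056 = 0.92509 s.
Height at that point: y = 19.368×0.92509 − 4.900×0.92509² = 13.724 m.
That is 13.724 − 5.136 = 8.588 m above the top of the wall, so the tennis ball clears it.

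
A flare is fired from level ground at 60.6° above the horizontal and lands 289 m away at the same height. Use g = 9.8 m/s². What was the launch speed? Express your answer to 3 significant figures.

57.5 m/s

On level ground, R = v₀² sin(2θ) / g, so v₀ = √(R g / sin 2θ).
sin(2 × 60.6°) = 0.8554.
v₀ = √(289 × 9.8 / 0.8554) = √3311 = 57.5 m/s.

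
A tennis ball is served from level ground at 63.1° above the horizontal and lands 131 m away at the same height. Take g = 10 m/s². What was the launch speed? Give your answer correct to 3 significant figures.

On level ground, R = v₀² sin(2θ) / g, so v₀ = √(R g / sin 2θ).
sin(2 × 63.1°) = 0.8070.
v₀ = √(131 × 10 / 0.8070) = √1623 = 40.3 m/s.

40.3 m/s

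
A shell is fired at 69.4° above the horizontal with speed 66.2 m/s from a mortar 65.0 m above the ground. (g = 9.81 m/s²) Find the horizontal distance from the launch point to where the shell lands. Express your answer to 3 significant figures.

Components: v_x = 66.2 cos 69.4° = 23.29 m/s, v_y = 66.2 sin 69.4° = 61.97 m/s.
Vertical: 0 = 65.0 + 61.97 t − ½(9.81) t² ⇒ 4.905 t² − 61.97 t − 65.0 = 0.
t = [61.97 + √(3840 + 1275)] / 9.810 = 13.61 s.
Horizontal: R = v_x · t = 23.29 × 13.61 = 317 m.

317 m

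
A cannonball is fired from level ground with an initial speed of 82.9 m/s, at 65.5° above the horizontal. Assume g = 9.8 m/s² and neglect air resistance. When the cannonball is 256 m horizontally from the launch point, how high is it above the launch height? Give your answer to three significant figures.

290 m

v_x = 82.9 cos 65.5° = 34.38 m/s, v_y0 = 82.9 sin 65.5° = 75.44 m/s.
Time to reach x = 256 m: t = x / v_x = 256 / 34.38 = 7.446 s.
y = v_y0 t − ½ g t² = 75.44×7.446 − 4.900×7.446² = 290 m.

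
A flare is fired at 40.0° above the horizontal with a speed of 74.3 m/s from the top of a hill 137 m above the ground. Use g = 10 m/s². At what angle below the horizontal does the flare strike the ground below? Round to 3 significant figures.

v_x = 74.3 cos 40.0° = 56.92 m/s.
At impact |v_y| = √(v_y0² + 2 g h) = √(47.76² + 2×10×137) = 70.86 m/s.
Angle below horizontal = arctan(|v_y| / v_x) = arctan(70.86 / 56.92) = 51.2°.

51.2°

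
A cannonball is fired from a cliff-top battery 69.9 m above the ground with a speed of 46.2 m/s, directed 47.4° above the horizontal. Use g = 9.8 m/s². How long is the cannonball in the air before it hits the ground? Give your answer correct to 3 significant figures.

Vertical component: v_y = 46.2 sin 47.4° = 34.01 m/s.
Taking up as positive with launch at y = 69.9 m, landing at y = 0: 0 = 69.9 + 34.01 t − ½(9.8) t².
Solving 4.900 t² − 34.01 t − 69.9 = 0 gives t = [34.01 + √(34.01² + 4·4.900·69.9)] / 9.800 = 8.60 s.

8.60 s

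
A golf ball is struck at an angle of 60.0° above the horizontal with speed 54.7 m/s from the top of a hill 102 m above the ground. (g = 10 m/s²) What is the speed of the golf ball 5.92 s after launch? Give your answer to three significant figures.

29.8 m/s

v_x = 54.7 cos 60.0° = 27.35 m/s (constant).
v_y(t) = 54.7 sin 60.0° − g t = 47.37 − 10 × 5.92 = -11.83 m/s.
Speed = √(v_x² + v_y²) = √(748.0 + 139.9) = 29.8 m/s.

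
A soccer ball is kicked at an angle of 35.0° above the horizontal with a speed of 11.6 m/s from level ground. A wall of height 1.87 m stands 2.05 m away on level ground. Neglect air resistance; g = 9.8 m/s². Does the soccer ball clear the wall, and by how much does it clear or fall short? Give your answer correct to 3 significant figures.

v_x = 11.6 cos 35.0° = 9.502 m/s; v_y0 = 11.6 sin 35.0° = 6.653 m/s.
Time to reach the wall: t = 2.05 / 9.502 = 0.2157 s.
Height at that point: y = 6.653×0.2157 − 4.900×0.2157² = 1.207 m.
That is 1.87 − 1.207 = 0.663 m below the top of the wall, so the soccer ball does not clear it.

No — it falls 0.663 m short of clearing the wall.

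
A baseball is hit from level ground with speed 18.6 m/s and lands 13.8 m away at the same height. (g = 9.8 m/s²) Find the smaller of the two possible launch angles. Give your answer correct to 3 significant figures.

Level-ground range: R = v₀² sin(2θ)/g ⇒ sin 2θ = R g / v₀² = 13.8×9.8/18.6² = 0.3909.
2θ = arcsin(0.3909) = 23.01° or 180° − 23.01° = 156.99°.
So θ = 11.5° or θ = 78.5°.

11.5°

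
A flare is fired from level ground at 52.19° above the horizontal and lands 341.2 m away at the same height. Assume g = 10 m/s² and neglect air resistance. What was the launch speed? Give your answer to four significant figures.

59.35 m/s

On level ground, R = v₀² sin(2θ) / g, so v₀ = √(R g / sin 2θ).
sin(2 × 52.19°) = 0.9687.
v₀ = √(341.2 × 10 / 0.9687) = √3522.2 = 59.35 m/s.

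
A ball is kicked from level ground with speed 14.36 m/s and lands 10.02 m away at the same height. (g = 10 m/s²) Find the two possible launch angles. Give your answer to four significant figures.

Level-ground range: R = v₀² sin(2θ)/g ⇒ sin 2θ = R g / v₀² = 10.02×10/14.36² = 0.4859.
2θ = arcsin(0.4859) = 29.071° or 180° − 29.071° = 150.929°.
So θ = 14.54° or θ = 75.46°.

14.54° and 75.46°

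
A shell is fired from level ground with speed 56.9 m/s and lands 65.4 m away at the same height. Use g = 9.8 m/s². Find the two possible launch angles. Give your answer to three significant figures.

Level-ground range: R = v₀² sin(2θ)/g ⇒ sin 2θ = R g / v₀² = 65.4×9.8/56.9² = 0.1980.
2θ = arcsin(0.1980) = 11.42° or 180° − 11.42° = 168.58°.
So θ = 5.71° or θ = 84.3°.

5.71° and 84.3°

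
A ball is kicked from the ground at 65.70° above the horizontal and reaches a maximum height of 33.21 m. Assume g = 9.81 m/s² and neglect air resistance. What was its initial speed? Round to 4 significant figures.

At maximum height v_y = 0, so (v₀ sin θ)² = 2 g H.
v₀ sin 65.70° = √(2 × 9.81 × 33.21) = 25.526 m/s.
v₀ = 25.526 / sin 65.70° = 25.526 / 0.9114 = 28.01 m/s.

28.01 m/s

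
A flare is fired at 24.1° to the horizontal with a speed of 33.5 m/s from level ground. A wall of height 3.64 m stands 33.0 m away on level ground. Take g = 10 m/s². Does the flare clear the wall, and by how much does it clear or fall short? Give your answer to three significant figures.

v_x = 33.5 cos 24.1° = 30.58 m/s; v_y0 = 33.5 sin 24.1° = 13.68 m/s.
Time to reach the wall: t = 33.0 / 30.58 = 1.079 s.
Height at that point: y = 13.68×1.079 − 5.000×1.079² = 8.940 m.
That is 8.940 − 3.64 = 5.30 m above the top of the wall, so the flare clears it.

Yes — it clears the wall by 5.30 m.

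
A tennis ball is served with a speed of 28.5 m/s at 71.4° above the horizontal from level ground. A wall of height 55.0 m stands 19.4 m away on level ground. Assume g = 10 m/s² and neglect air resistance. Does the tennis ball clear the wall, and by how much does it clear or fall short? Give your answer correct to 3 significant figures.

v_x = 28.5 cos 71.4° = 9.090 m/s; v_y0 = 28.5 sin 71.4° = 27.01 m/s.
Time to reach the wall: t = 19.4 / 9.090 = 2.134 s.
Height at that point: y = 27.01×2.134 − 5.000×2.134² = 34.87 m.
That is 55.0 − 34.87 = 20.1 m below the top of the wall, so the tennis ball does not clear it.

No — it falls 20.1 m short of clearing the wall.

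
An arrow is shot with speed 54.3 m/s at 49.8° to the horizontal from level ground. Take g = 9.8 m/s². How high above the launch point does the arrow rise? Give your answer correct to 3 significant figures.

Vertical component of launch velocity: v_y = 54.3 sin 49.8° = 41.47 m/s.
At the highest point the vertical velocity is zero, so v_y² = 2 g h_max.
h_max = (41.47)² / (2 × 9.8) = 1720 / 19.60 = 87.8 m.

87.8 m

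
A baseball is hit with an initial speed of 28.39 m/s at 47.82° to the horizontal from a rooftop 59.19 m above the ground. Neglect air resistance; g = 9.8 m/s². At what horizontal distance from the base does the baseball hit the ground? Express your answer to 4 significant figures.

118.8 m

Components: v_x = 28.39 cos 47.82° = 19.063 m/s, v_y = 28.39 sin 47.82° = 21.038 m/s.
Vertical: 0 = 59.19 + 21.038 t − ½(9.8) t² ⇒ 4.900 t² − 21.038 t − 59.19 = 0.
t = [21.038 + √(442.60 + 1160.1)] / 9.800 = 6.2318 s.
Horizontal: R = v_x · t = 19.063 × 6.2318 = 118.8 m.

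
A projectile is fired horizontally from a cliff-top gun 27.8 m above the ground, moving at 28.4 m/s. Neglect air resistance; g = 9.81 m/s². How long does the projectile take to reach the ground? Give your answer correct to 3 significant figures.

The horizontal speed doesn't affect the fall. With v_y0 = 0, h = ½ g t².
t = √(2 × 27.8 / 9.81) = √5.668 = 2.38 s.

2.38 s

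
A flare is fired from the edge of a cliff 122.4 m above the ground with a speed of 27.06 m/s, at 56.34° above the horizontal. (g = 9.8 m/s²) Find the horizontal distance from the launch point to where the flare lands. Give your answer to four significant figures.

117.0 m

Components: v_x = 27.06 cos 56.34° = 14.998 m/s, v_y = 27.06 sin 56.34° = 22.523 m/s.
Vertical: 0 = 122.4 + 22.523 t − ½(9.8) t² ⇒ 4.900 t² − 22.523 t − 122.4 = 0.
t = [22.523 + √(507.29 + 2399.0)] / 9.800 = 7.7993 s.
Horizontal: R = v_x · t = 14.998 × 7.7993 = 117.0 m.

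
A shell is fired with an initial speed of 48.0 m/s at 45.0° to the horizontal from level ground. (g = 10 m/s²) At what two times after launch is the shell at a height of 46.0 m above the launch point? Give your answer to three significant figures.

1.87 s and 4.92 s

v_y0 = 48.0 sin 45.0° = 33.94 m/s.
Set y = v_y0 t − ½ g t² = 46.0: 5.000 t² − 33.94 t + 46.0 = 0.
t = [33.94 ± √(1152 − 920.0)] / 10 = (33.94 ± 15.23) / 10, giving t = 1.87 s or t = 4.92 s.
So the shell is at 46.0 m at t = 1.87 s (rising) and t = 4.92 s (falling).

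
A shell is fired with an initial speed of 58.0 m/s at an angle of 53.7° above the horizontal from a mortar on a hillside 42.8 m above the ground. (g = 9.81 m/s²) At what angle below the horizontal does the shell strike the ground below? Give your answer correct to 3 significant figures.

58.0°

v_x = 58.0 cos 53.7° = 34.34 m/s.
At impact |v_y| = √(v_y0² + 2 g h) = √(46.74² + 2×9.81×42.8) = 54.99 m/s.
Angle below horizontal = arctan(|v_y| / v_x) = arctan(54.99 / 34.34) = 58.0°.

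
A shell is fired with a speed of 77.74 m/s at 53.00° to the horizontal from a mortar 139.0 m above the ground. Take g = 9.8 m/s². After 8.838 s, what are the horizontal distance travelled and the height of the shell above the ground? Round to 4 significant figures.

v_x = 77.74 cos 53.00° = 46.785 m/s; v_y0 = 77.74 sin 53.00° = 62.086 m/s.
x = v_x t = 46.785 × 8.838 = 413.5 m.
y = 139.0 + v_y0 t − ½ g t² = 305.0 m.

x = 413.5 m, y = 305.0 m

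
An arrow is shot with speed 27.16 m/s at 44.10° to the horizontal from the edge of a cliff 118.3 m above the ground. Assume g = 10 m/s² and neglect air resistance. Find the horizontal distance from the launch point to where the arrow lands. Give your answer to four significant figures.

138.6 m

Components: v_x = 27.16 cos 44.10° = 19.504 m/s, v_y = 27.16 sin 44.10° = 18.901 m/s.
Vertical: 0 = 118.3 + 18.901 t − ½(10) t² ⇒ 5.000 t² − 18.901 t − 118.3 = 0.
t = [18.901 + √(357.25 + 2366.0)] / 10.00 = 7.1086 s.
Horizontal: R = v_x · t = 19.504 × 7.1086 = 138.6 m.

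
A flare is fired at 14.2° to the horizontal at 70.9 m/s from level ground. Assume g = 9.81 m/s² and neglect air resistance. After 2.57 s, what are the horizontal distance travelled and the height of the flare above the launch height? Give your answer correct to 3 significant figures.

x = 177 m, y = 12.3 m

v_x = 70.9 cos 14.2° = 68.73 m/s; v_y0 = 70.9 sin 14.2° = 17.39 m/s.
x = v_x t = 68.73 × 2.57 = 177 m.
y = v_y0 t − ½ g t² = 17.39×2.57 − 4.905×2.57² = 12.3 m.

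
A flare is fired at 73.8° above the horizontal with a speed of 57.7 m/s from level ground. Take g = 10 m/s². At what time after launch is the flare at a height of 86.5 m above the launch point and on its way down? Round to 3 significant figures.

v_y0 = 57.7 sin 73.8° = 55.41 m/s.
Set y = v_y0 t − ½ g t² = 86.5: 5.000 t² − 55.41 t + 86.5 = 0.
t = [55.41 ± √(3070 − 1730)] / 10 = (55.41 ± 36.61) / 10, giving t = 1.88 s or t = 9.20 s.
On the way down corresponds to the larger root: t = 9.20 s.

9.20 s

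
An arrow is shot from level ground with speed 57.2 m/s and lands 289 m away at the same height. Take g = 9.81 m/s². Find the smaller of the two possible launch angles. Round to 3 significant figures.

30.0°

Level-ground range: R = v₀² sin(2θ)/g ⇒ sin 2θ = R g / v₀² = 289×9.81/57.2² = 0.8665.
2θ = arcsin(0.8665) = 60.05° or 180° − 60.05° = 119.95°.
So θ = 30.0° or θ = 60.0°.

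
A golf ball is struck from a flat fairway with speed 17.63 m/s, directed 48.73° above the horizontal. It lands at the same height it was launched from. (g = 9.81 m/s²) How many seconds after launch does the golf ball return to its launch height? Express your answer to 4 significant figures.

2.702 s

Vertical component: v_y = 17.63 sin 48.73° = 13.251 m/s.
For a projectile landing at launch height, time of flight is t = 2 v_y / g = 2 × 13.251 / 9.81 = 2.702 s.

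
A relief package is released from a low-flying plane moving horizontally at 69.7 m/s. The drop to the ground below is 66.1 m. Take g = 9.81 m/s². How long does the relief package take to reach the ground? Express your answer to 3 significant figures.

The horizontal speed doesn't affect the fall. With v_y0 = 0, h = ½ g t².
t = √(2 × 66.1 / 9.81) = √13.48 = 3.67 s.

3.67 s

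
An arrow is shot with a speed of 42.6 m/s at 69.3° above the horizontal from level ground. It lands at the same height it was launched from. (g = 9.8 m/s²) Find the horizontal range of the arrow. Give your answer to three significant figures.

122 m

Components: v_x = 42.6 cos 69.3° = 15.06 m/s, v_y = 42.6 sin 69.3° = 39.85 m/s.
Time of flight (same landing height): t = 2 v_y / g = 2 × 39.85 / 9.8 = 8.133 s.
Range: R = v_x · t = 15.06 × 8.133 = 122 m.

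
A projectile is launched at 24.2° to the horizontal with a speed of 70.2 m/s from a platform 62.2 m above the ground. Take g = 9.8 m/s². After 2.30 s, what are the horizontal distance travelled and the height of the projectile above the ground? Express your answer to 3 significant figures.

x = 147 m, y = 102 m

v_x = 70.2 cos 24.2° = 64.03 m/s; v_y0 = 70.2 sin 24.2° = 28.78 m/s.
x = v_x t = 64.03 × 2.30 = 147 m.
y = 62.2 + v_y0 t − ½ g t² = 102 m.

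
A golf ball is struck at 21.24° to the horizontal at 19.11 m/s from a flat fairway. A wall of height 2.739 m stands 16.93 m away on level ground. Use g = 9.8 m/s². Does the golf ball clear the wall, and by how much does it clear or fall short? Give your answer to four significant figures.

No — it falls 0.5855 m short of clearing the wall.

v_x = 19.11 cos 21.24° = 17.812 m/s; v_y0 = 19.11 sin 21.24° = 6.9231 m/s.
Time to reach the wall: t = 16.93 / 17.812 = 0.95048 s.
Height at that point: y = 6.9231×0.95048 − 4.900×0.95048² = 2.1535 m.
That is 2.739 − 2.1535 = 0.5855 m below the top of the wall, so the golf ball does not clear it.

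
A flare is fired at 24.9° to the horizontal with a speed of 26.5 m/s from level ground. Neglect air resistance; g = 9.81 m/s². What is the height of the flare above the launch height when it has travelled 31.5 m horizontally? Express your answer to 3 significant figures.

6.20 m

v_x = 26.5 cos 24.9° = 24.04 m/s, v_y0 = 26.5 sin 24.9° = 11.16 m/s.
Time to reach x = 31.5 m: t = x / v_x = 31.5 / 24.04 = 1.310 s.
y = v_y0 t − ½ g t² = 11.16×1.310 − 4.905×1.310² = 6.20 m.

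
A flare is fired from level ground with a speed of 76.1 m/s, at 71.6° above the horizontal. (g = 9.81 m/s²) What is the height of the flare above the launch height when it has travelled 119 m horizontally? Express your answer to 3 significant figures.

237 m

v_x = 76.1 cos 71.6° = 24.02 m/s, v_y0 = 76.1 sin 71.6° = 72.21 m/s.
Time to reach x = 119 m: t = x / v_x = 119 / 24.02 = 4.954 s.
y = v_y0 t − ½ g t² = 72.21×4.954 − 4.905×4.954² = 237 m.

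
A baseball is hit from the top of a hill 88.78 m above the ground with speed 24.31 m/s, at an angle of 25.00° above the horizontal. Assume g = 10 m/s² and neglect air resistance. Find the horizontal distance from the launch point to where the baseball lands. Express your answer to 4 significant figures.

Components: v_x = 24.31 cos 25.00° = 22.032 m/s, v_y = 24.31 sin 25.00° = 10.274 m/s.
Vertical: 0 = 88.78 + 10.274 t − ½(10) t² ⇒ 5.000 t² − 10.274 t − 88.78 = 0.
t = [10.274 + √(105.56 + 1775.6)] / 10.00 = 5.3646 s.
Horizontal: R = v_x · t = 22.032 × 5.3646 = 118.2 m.

118.2 m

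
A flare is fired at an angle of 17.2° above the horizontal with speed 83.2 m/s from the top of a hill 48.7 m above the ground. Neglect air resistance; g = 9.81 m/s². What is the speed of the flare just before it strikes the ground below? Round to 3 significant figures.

88.8 m/s

v_x = 83.2 cos 17.2° = 79.48 m/s is unchanged throughout.
For the vertical component, v_y² = v_y0² + 2 g h = (24.60)² + 2×9.81×48.7 = 1561, so |v_y| = 39.51 m/s.
Impact speed = √(v_x² + v_y²) = √(6317 + 1561) = 88.8 m/s.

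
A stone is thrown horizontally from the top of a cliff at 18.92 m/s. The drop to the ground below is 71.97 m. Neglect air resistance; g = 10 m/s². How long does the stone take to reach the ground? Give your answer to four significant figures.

The horizontal speed doesn't affect the fall. With v_y0 = 0, h = ½ g t².
t = √(2 × 71.97 / 10) = √14.394 = 3.794 s.

3.794 s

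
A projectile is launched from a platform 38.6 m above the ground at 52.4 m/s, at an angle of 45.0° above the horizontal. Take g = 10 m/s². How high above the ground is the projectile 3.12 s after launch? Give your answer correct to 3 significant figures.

v_y0 = 52.4 sin 45.0° = 37.05 m/s.
y(t) = 38.6 + v_y0 t − ½ g t² = 38.6 + 37.05×3.12 − ½×10×3.12² = 106 m.

106 m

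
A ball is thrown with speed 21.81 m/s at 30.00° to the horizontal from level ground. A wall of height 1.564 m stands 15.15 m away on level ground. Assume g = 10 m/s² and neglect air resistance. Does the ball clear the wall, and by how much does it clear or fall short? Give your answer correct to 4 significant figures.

v_x = 21.81 cos 30.00° = 18.888 m/s; v_y0 = 21.81 sin 30.00° = 10.905 m/s.
Time to reach the wall: t = 15.15 / 18.888 = 0.80210 s.
Height at that point: y = 10.905×0.80210 − 5.000×0.80210² = 5.5301 m.
That is 5.5301 − 1.564 = 3.966 m above the top of the wall, so the ball clears it.

Yes — it clears the wall by 3.966 m.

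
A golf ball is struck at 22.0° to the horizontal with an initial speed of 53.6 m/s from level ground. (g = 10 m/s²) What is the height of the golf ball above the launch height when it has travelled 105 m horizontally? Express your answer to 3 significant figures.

20.1 m

v_x = 53.6 cos 22.0° = 49.70 m/s, v_y0 = 53.6 sin 22.0° = 20.08 m/s.
Time to reach x = 105 m: t = x / v_x = 105 / 49.70 = 2.113 s.
y = v_y0 t − ½ g t² = 20.08×2.113 − 5.000×2.113² = 20.1 m.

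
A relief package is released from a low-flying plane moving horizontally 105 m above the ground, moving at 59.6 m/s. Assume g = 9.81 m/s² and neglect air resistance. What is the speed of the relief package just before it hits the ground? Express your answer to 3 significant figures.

74.9 m/s

Fall time: t = √(2 × 105 / 9.81) = 4.627 s.
At impact: v_x = 59.6 m/s (unchanged), v_y = g t = 9.81 × 4.627 = 45.39 m/s.
Speed = √(v_x² + v_y²) = √(3552 + 2060) = 74.9 m/s.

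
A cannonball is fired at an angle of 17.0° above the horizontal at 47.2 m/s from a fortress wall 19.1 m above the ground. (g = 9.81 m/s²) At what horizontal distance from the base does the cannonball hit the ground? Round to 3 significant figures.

173 m

Components: v_x = 47.2 cos 17.0° = 45.14 m/s, v_y = 47.2 sin 17.0° = 13.80 m/s.
Vertical: 0 = 19.1 + 13.80 t − ½(9.81) t² ⇒ 4.905 t² − 13.80 t − 19.1 = 0.
t = [13.80 + √(190.4 + 374.7)] / 9.810 = 3.830 s.
Horizontal: R = v_x · t = 45.14 × 3.830 = 173 m.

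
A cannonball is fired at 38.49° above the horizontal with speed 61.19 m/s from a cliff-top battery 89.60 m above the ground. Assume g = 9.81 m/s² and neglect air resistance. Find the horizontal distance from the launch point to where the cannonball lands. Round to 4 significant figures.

Components: v_x = 61.19 cos 38.49° = 47.894 m/s, v_y = 61.19 sin 38.49° = 38.083 m/s.
Vertical: 0 = 89.60 + 38.083 t − ½(9.81) t² ⇒ 4.905 t² − 38.083 t − 89.60 = 0.
t = [38.083 + √(1450.3 + 1758.0)] / 9.810 = 9.6559 s.
Horizontal: R = v_x · t = 47.894 × 9.6559 = 462.5 m.

462.5 m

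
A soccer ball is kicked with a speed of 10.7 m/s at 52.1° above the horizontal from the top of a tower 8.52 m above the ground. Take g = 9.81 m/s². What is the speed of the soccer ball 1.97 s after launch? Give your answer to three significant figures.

v_x = 10.7 cos 52.1° = 6.573 m/s (constant).
v_y(t) = 10.7 sin 52.1° − g t = 8.443 − 9.81 × 1.97 = -10.88 m/s.
Speed = √(v_x² + v_y²) = √(43.20 + 118.4) = 12.7 m/s.

12.7 m/s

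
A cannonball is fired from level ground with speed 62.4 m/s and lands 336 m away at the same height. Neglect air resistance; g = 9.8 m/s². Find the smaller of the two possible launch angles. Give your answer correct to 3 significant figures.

28.9°

Level-ground range: R = v₀² sin(2θ)/g ⇒ sin 2θ = R g / v₀² = 336×9.8/62.4² = 0.8457.
2θ = arcsin(0.8457) = 57.75° or 180° − 57.75° = 122.25°.
So θ = 28.9° or θ = 61.1°.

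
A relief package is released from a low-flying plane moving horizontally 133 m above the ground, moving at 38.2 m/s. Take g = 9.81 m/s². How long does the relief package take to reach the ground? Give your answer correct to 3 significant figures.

The horizontal speed doesn't affect the fall. With v_y0 = 0, h = ½ g t².
t = √(2 × 133 / 9.81) = √27.12 = 5.21 s.

5.21 s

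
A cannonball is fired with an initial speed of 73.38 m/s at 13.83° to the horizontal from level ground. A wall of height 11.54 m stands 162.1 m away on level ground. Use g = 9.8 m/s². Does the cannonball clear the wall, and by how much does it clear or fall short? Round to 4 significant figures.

Yes — it clears the wall by 3.005 m.

v_x = 73.38 cos 13.83° = 71.253 m/s; v_y0 = 73.38 sin 13.83° = 17.541 m/s.
Time to reach the wall: t = 162.1 / 71.253 = 2.2750 s.
Height at that point: y = 17.541×2.2750 − 4.900×2.2750² = 14.545 m.
That is 14.545 − 11.54 = 3.005 m above the top of the wall, so the cannonball clears it.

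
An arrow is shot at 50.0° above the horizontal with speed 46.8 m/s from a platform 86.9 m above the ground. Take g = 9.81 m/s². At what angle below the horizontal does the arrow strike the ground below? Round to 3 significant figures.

v_x = 46.8 cos 50.0° = 30.08 m/s.
At impact |v_y| = √(v_y0² + 2 g h) = √(35.85² + 2×9.81×86.9) = 54.68 m/s.
Angle below horizontal = arctan(|v_y| / v_x) = arctan(54.68 / 30.08) = 61.2°.

61.2°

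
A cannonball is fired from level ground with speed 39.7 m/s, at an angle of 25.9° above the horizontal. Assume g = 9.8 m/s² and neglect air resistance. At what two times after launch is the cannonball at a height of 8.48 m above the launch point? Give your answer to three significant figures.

0.586 s and 2.95 s

v_y0 = 39.7 sin 25.9° = 17.34 m/s.
Set y = v_y0 t − ½ g t² = 8.48: 4.900 t² − 17.34 t + 8.48 = 0.
t = [17.34 ± √(300.7 − 166.2)] / 9.8 = (17.34 ± 11.60) / 9.8, giving t = 0.586 s or t = 2.95 s.
So the cannonball is at 8.48 m at t = 0.586 s (rising) and t = 2.95 s (falling).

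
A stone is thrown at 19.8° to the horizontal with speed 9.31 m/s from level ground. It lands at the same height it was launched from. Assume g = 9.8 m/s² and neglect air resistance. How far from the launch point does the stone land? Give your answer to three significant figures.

5.64 m

For level ground, R = v₀² sin(2θ) / g.
sin(2 × 19.8°) = sin 39.60° = 0.6374.
R = (9.31)² × 0.6374 / 9.8 = 5.64 m.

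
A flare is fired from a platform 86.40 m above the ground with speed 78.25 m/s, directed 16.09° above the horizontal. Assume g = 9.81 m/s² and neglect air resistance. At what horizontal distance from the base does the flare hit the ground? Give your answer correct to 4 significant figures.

Components: v_x = 78.25 cos 16.09° = 75.185 m/s, v_y = 78.25 sin 16.09° = 21.687 m/s.
Vertical: 0 = 86.40 + 21.687 t − ½(9.81) t² ⇒ 4.905 t² − 21.687 t − 86.40 = 0.
t = [21.687 + √(470.33 + 1695.2)] / 9.810 = 6.9544 s.
Horizontal: R = v_x · t = 75.185 × 6.9544 = 522.9 m.

522.9 m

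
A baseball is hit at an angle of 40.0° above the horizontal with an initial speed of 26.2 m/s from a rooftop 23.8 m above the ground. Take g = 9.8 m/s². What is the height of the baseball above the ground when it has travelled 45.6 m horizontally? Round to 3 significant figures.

36.8 m

v_x = 26.2 cos 40.0° = 20.07 m/s, v_y0 = 26.2 sin 40.0° = 16.84 m/s.
Time to reach x = 45.6 m: t = x / v_x = 45.6 / 20.07 = 2.272 s.
y = 23.8 + v_y0 t − ½ g t² = 23.8 + 16.84×2.272 − 4.900×2.272² = 36.8 m.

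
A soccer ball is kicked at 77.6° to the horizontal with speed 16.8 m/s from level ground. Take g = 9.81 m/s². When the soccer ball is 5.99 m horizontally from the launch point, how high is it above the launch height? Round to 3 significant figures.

v_x = 16.8 cos 77.6° = 3.608 m/s, v_y0 = 16.8 sin 77.6° = 16.41 m/s.
Time to reach x = 5.99 m: t = x / v_x = 5.99 / 3.608 = 1.660 s.
y = v_y0 t − ½ g t² = 16.41×1.660 − 4.905×1.660² = 13.7 m.

13.7 m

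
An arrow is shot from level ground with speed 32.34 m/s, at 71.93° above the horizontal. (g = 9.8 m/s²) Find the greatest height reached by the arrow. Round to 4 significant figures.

Vertical component of launch velocity: v_y = 32.34 sin 71.93° = 30.745 m/s.
At the highest point the vertical velocity is zero, so v_y² = 2 g h_max.
h_max = (30.745)² / (2 × 9.8) = 945.26 / 19.60 = 48.23 m.

48.23 m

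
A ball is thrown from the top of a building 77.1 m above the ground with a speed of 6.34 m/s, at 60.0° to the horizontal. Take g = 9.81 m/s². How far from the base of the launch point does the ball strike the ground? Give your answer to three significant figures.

Components: v_x = 6.34 cos 60.0° = 3.170 m/s, v_y = 6.34 sin 60.0° = 5.491 m/s.
Vertical: 0 = 77.1 + 5.491 t − ½(9.81) t² ⇒ 4.905 t² − 5.491 t − 77.1 = 0.
t = [5.491 + √(30.15 + 1513)] / 9.810 = 4.564 s.
Horizontal: R = v_x · t = 3.170 × 4.564 = 14.5 m.

14.5 m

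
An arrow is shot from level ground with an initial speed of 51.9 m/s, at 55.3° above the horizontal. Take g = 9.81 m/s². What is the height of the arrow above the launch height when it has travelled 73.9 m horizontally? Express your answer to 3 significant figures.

v_x = 51.9 cos 55.3° = 29.55 m/s, v_y0 = 51.9 sin 55.3° = 42.67 m/s.
Time to reach x = 73.9 m: t = x / v_x = 73.9 / 29.55 = 2.501 s.
y = v_y0 t − ½ g t² = 42.67×2.501 − 4.905×2.501² = 76.0 m.

76.0 m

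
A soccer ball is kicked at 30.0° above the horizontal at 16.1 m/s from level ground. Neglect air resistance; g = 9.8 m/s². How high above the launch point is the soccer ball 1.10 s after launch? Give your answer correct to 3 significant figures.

v_y0 = 16.1 sin 30.0° = 8.050 m/s.
y(t) = v_y0 t − ½ g t² = 8.050×1.10 − 4.900×1.10² = 2.93 m.

2.93 m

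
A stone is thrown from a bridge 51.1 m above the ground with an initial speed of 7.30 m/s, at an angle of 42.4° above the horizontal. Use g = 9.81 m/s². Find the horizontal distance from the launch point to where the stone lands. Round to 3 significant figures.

20.3 m

Components: v_x = 7.30 cos 42.4° = 5.391 m/s, v_y = 7.30 sin 42.4° = 4.922 m/s.
Vertical: 0 = 51.1 + 4.922 t − ½(9.81) t² ⇒ 4.905 t² − 4.922 t − 51.1 = 0.
t = [4.922 + √(24.23 + 1003)] / 9.810 = 3.769 s.
Horizontal: R = v_x · t = 5.391 × 3.769 = 20.3 m.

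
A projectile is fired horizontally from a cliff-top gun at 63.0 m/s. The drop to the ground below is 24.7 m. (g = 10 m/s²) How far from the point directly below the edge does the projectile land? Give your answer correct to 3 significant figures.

140 m

Initial vertical velocity is zero, so the fall time comes from h = ½ g t²: t = √(2 × 24.7 / 10) = 2.223 s.
Horizontal motion is uniform at 63.0 m/s, so x = 63.0 × 2.223 = 140 m.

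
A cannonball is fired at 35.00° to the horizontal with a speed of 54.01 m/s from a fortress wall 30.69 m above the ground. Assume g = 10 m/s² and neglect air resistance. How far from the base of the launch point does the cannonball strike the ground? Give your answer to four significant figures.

312.6 m

Components: v_x = 54.01 cos 35.00° = 44.242 m/s, v_y = 54.01 sin 35.00° = 30.979 m/s.
Vertical: 0 = 30.69 + 30.979 t − ½(10) t² ⇒ 5.000 t² − 30.979 t − 30.69 = 0.
t = [30.979 + √(959.70 + 613.80)] / 10.00 = 7.0646 s.
Horizontal: R = v_x · t = 44.242 × 7.0646 = 312.6 m.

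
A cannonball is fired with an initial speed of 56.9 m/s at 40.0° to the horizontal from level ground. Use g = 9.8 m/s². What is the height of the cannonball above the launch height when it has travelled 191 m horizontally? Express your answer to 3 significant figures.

v_x = 56.9 cos 40.0° = 43.59 m/s, v_y0 = 56.9 sin 40.0° = 36.57 m/s.
Time to reach x = 191 m: t = x / v_x = 191 / 43.59 = 4.382 s.
y = v_y0 t − ½ g t² = 36.57×4.382 − 4.900×4.382² = 66.2 m.

66.2 m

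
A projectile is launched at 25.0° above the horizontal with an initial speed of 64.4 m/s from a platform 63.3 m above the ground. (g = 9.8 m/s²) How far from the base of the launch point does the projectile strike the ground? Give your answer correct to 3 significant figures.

427 m

Components: v_x = 64.4 cos 25.0° = 58.37 m/s, v_y = 64.4 sin 25.0° = 27.22 m/s.
Vertical: 0 = 63.3 + 27.22 t − ½(9.8) t² ⇒ 4.900 t² − 27.22 t − 63.3 = 0.
t = [27.22 + √(740.9 + 1241)] / 9.800 = 7.320 s.
Horizontal: R = v_x · t = 58.37 × 7.320 = 427 m.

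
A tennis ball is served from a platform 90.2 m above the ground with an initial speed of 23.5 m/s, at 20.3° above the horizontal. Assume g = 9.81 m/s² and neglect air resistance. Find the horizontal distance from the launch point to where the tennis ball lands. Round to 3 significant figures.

115 m

Components: v_x = 23.5 cos 20.3° = 22.04 m/s, v_y = 23.5 sin 20.3° = 8.153 m/s.
Vertical: 0 = 90.2 + 8.153 t − ½(9.81) t² ⇒ 4.905 t² − 8.153 t − 90.2 = 0.
t = [8.153 + √(66.47 + 1770)] / 9.810 = 5.199 s.
Horizontal: R = v_x · t = 22.04 × 5.199 = 115 m.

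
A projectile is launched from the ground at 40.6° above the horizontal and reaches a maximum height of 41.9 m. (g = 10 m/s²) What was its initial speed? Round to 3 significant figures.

At maximum height v_y = 0, so (v₀ sin θ)² = 2 g H.
v₀ sin 40.6° = √(2 × 10 × 41.9) = 28.95 m/s.
v₀ = 28.95 / sin 40.6° = 28.95 / 0.6508 = 44.5 m/s.

44.5 m/s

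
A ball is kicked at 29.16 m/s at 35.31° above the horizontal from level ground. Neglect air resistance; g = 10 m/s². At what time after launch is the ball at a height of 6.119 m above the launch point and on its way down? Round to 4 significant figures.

2.957 s

v_y0 = 29.16 sin 35.31° = 16.854 m/s.
Set y = v_y0 t − ½ g t² = 6.119: 5.000 t² − 16.854 t + 6.119 = 0.
t = [16.854 ± √(284.06 − 122.38)] / 10 = (16.854 ± 12.715) / 10, giving t = 0.4139 s or t = 2.957 s.
On the way down corresponds to the larger root: t = 2.957 s.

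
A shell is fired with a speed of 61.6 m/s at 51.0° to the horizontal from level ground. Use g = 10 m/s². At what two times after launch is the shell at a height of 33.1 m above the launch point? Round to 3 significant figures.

0.750 s and 8.82 s

v_y0 = 61.6 sin 51.0° = 47.87 m/s.
Set y = v_y0 t − ½ g t² = 33.1: 5.000 t² − 47.87 t + 33.1 = 0.
t = [47.87 ± √(2292 − 662.0)] / 10 = (47.87 ± 40.37) / 10, giving t = 0.750 s or t = 8.82 s.
So the shell is at 33.1 m at t = 0.750 s (rising) and t = 8.82 s (falling).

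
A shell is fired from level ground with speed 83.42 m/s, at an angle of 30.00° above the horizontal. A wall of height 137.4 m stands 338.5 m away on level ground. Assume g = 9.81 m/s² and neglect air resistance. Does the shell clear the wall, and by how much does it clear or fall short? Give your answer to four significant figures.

v_x = 83.42 cos 30.00° = 72.244 m/s; v_y0 = 83.42 sin 30.00° = 41.710 m/s.
Time to reach the wall: t = 338.5 / 72.244 = 4.6855 s.
Height at that point: y = 41.710×4.6855 − 4.905×4.6855² = 87.748 m.
That is 137.4 − 87.748 = 49.65 m below the top of the wall, so the shell does not clear it.

No — it falls 49.65 m short of clearing the wall.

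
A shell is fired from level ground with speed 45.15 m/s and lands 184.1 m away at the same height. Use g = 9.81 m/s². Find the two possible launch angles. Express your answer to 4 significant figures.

Level-ground range: R = v₀² sin(2θ)/g ⇒ sin 2θ = R g / v₀² = 184.1×9.81/45.15² = 0.8859.
2θ = arcsin(0.8859) = 62.362° or 180° − 62.362° = 117.638°.
So θ = 31.18° or θ = 58.82°.

31.18° and 58.82°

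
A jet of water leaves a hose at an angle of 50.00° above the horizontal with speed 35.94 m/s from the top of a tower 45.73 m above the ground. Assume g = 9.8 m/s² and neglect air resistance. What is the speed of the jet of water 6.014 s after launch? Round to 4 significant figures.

38.99 m/s

v_x = 35.94 cos 50.00° = 23.102 m/s (constant).
v_y(t) = 35.94 sin 50.00° − g t = 27.532 − 9.8 × 6.014 = -31.405 m/s.
Speed = √(v_x² + v_y²) = √(533.70 + 986.27) = 38.99 m/s.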